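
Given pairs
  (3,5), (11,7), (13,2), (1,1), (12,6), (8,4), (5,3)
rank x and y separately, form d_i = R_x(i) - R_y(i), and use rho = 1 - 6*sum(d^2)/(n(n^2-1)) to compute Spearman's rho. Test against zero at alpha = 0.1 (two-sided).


Step 1: Rank x and y separately (midranks; no ties here).
rank(x): 3->2, 11->5, 13->7, 1->1, 12->6, 8->4, 5->3
rank(y): 5->5, 7->7, 2->2, 1->1, 6->6, 4->4, 3->3
Step 2: d_i = R_x(i) - R_y(i); compute d_i^2.
  (2-5)^2=9, (5-7)^2=4, (7-2)^2=25, (1-1)^2=0, (6-6)^2=0, (4-4)^2=0, (3-3)^2=0
sum(d^2) = 38.
Step 3: rho = 1 - 6*38 / (7*(7^2 - 1)) = 1 - 228/336 = 0.321429.
Step 4: Under H0, t = rho * sqrt((n-2)/(1-rho^2)) = 0.7590 ~ t(5).
Step 5: Two-sided p-value from the t-distribution with 5 df = 0.482072.
Step 6: alpha = 0.1. fail to reject H0.

rho = 0.3214, p = 0.482072, fail to reject H0 at alpha = 0.1.


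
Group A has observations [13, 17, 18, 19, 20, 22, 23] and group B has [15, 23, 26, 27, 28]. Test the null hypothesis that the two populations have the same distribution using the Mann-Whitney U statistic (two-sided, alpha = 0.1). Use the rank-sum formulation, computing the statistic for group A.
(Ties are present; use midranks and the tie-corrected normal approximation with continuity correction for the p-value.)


Step 1: Combine and sort all 12 observations; assign midranks.
sorted (value, group): (13,X), (15,Y), (17,X), (18,X), (19,X), (20,X), (22,X), (23,X), (23,Y), (26,Y), (27,Y), (28,Y)
ranks: 13->1, 15->2, 17->3, 18->4, 19->5, 20->6, 22->7, 23->8.5, 23->8.5, 26->10, 27->11, 28->12
Step 2: Rank sum for X: R1 = 1 + 3 + 4 + 5 + 6 + 7 + 8.5 = 34.5.
Step 3: U_X = R1 - n1(n1+1)/2 = 34.5 - 7*8/2 = 34.5 - 28 = 6.5.
       U_Y = n1*n2 - U_X = 35 - 6.5 = 28.5.
Step 4: Ties are present, so use the tie-corrected normal approximation (with continuity correction) for the p-value.
Step 5: p-value = 0.087602; compare to alpha = 0.1. reject H0.

U_X = 6.5, p = 0.087602, reject H0 at alpha = 0.1.


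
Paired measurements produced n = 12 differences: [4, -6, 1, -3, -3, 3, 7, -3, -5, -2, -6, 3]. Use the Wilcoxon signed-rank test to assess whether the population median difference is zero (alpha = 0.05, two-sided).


Step 1: Drop any zero differences (none here) and take |d_i|.
|d| = [4, 6, 1, 3, 3, 3, 7, 3, 5, 2, 6, 3]
Step 2: Midrank |d_i| (ties get averaged ranks).
ranks: |4|->8, |6|->10.5, |1|->1, |3|->5, |3|->5, |3|->5, |7|->12, |3|->5, |5|->9, |2|->2, |6|->10.5, |3|->5
Step 3: Attach original signs; sum ranks with positive sign and with negative sign.
W+ = 8 + 1 + 5 + 12 + 5 = 31
W- = 10.5 + 5 + 5 + 5 + 9 + 2 + 10.5 = 47
(Check: W+ + W- = 78 should equal n(n+1)/2 = 78.)
Step 4: Test statistic W = min(W+, W-) = 31.
Step 5: Ties in |d|, so use the tie-corrected normal approximation.
        E[W] = n(n+1)/4 = 12*13/4 = 39.
        Tie groups: |d|=3 (t=5), |d|=6 (t=2); sum(t^3 - t) = 126.
        Var[W] = n(n+1)(2n+1)/24 - sum(t^3-t)/48 = 3900/24 - 126/48 = 159.875.
        z = (W - E[W]) / sqrt(Var[W]) = (31 - 39) / 12.6442 = -0.6327.
        Two-sided p = 2*Phi(z) = 0.526928.
Step 6: alpha = 0.05. fail to reject H0.

W+ = 31, W- = 47, W = min = 31, p = 0.526928, fail to reject H0.


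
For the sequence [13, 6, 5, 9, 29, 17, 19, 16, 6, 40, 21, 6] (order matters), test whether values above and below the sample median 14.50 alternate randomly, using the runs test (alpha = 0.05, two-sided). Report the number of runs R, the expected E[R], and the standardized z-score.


Step 1: Compute median = 14.50; label A = above, B = below.
Labels in order: BBBBAAAABAAB  (n_A = 6, n_B = 6)
Step 2: Count runs R = 5.
Step 3: Under H0 (random ordering), E[R] = 2*n_A*n_B/(n_A+n_B) + 1 = 2*6*6/12 + 1 = 7.0000.
        Var[R] = 2*n_A*n_B*(2*n_A*n_B - n_A - n_B) / ((n_A+n_B)^2 * (n_A+n_B-1)) = 4320/1584 = 2.7273.
        SD[R] = 1.6514.
Step 4: Continuity-corrected z = (R + 0.5 - E[R]) / SD[R] = (5 + 0.5 - 7.0000) / 1.6514 = -0.9083.
Step 5: Two-sided p-value via normal approximation = 2*(1 - Phi(|z|)) = 0.363722.
Step 6: alpha = 0.05. fail to reject H0.

R = 5, z = -0.9083, p = 0.363722, fail to reject H0.


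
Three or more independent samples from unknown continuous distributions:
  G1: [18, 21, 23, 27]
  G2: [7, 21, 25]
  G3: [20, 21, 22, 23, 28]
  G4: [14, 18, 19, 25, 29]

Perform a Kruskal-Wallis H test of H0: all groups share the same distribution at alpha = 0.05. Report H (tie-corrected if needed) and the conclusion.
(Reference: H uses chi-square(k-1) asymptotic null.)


Step 1: Combine all N = 17 observations and assign midranks.
sorted (value, group, rank): (7,G2,1), (14,G4,2), (18,G1,3.5), (18,G4,3.5), (19,G4,5), (20,G3,6), (21,G1,8), (21,G2,8), (21,G3,8), (22,G3,10), (23,G1,11.5), (23,G3,11.5), (25,G2,13.5), (25,G4,13.5), (27,G1,15), (28,G3,16), (29,G4,17)
Step 2: Sum ranks within each group.
R_1 = 38 (n_1 = 4)
R_2 = 22.5 (n_2 = 3)
R_3 = 51.5 (n_3 = 5)
R_4 = 41 (n_4 = 5)
Step 3: H = 12/(N(N+1)) * sum(R_i^2/n_i) - 3(N+1)
     = 12/(17*18) * (38^2/4 + 22.5^2/3 + 51.5^2/5 + 41^2/5) - 3*18
     = 0.039216 * 1396.4 - 54
     = 0.760784.
Step 4: Ties present; correction factor C = 1 - 42/(17^3 - 17) = 0.991422. Corrected H = 0.760784 / 0.991422 = 0.767367.
Step 5: Under H0, H ~ chi^2(3); p-value = 0.857255.
Step 6: alpha = 0.05. fail to reject H0.

H = 0.7674, df = 3, p = 0.857255, fail to reject H0.


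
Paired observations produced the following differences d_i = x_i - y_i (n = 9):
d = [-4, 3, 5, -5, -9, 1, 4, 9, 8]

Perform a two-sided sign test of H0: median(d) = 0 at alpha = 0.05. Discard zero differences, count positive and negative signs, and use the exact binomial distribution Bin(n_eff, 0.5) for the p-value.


Step 1: Discard zero differences. Original n = 9; n_eff = number of nonzero differences = 9.
Nonzero differences (with sign): -4, +3, +5, -5, -9, +1, +4, +9, +8
Step 2: Count signs: positive = 6, negative = 3.
Step 3: Under H0: P(positive) = 0.5, so the number of positives S ~ Bin(9, 0.5).
Step 4: Two-sided exact p-value = sum of Bin(9,0.5) probabilities at or below the observed probability = 0.507812.
Step 5: alpha = 0.05. fail to reject H0.

n_eff = 9, pos = 6, neg = 3, p = 0.507812, fail to reject H0.


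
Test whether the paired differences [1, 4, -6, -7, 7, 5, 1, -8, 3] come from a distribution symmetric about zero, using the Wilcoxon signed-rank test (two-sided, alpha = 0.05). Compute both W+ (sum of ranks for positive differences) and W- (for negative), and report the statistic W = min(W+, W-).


Step 1: Drop any zero differences (none here) and take |d_i|.
|d| = [1, 4, 6, 7, 7, 5, 1, 8, 3]
Step 2: Midrank |d_i| (ties get averaged ranks).
ranks: |1|->1.5, |4|->4, |6|->6, |7|->7.5, |7|->7.5, |5|->5, |1|->1.5, |8|->9, |3|->3
Step 3: Attach original signs; sum ranks with positive sign and with negative sign.
W+ = 1.5 + 4 + 7.5 + 5 + 1.5 + 3 = 22.5
W- = 6 + 7.5 + 9 = 22.5
(Check: W+ + W- = 45 should equal n(n+1)/2 = 45.)
Step 4: Test statistic W = min(W+, W-) = 22.5.
Step 5: Ties in |d|, so use the tie-corrected normal approximation.
        E[W] = n(n+1)/4 = 9*10/4 = 22.5.
        Tie groups: |d|=1 (t=2), |d|=7 (t=2); sum(t^3 - t) = 12.
        Var[W] = n(n+1)(2n+1)/24 - sum(t^3-t)/48 = 1710/24 - 12/48 = 71.
        z = (W - E[W]) / sqrt(Var[W]) = (22.5 - 22.5) / 8.4261 = 0.0000.
        Two-sided p = 2*Phi(z) = 1.000000.
Step 6: alpha = 0.05. fail to reject H0.

W+ = 22.5, W- = 22.5, W = min = 22.5, p = 1.000000, fail to reject H0.


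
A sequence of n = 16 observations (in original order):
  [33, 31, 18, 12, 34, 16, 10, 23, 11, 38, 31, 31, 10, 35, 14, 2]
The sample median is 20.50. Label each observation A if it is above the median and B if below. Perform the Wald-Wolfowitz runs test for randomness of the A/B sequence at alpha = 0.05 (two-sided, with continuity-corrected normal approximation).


Step 1: Compute median = 20.50; label A = above, B = below.
Labels in order: AABBABBABAAABABB  (n_A = 8, n_B = 8)
Step 2: Count runs R = 10.
Step 3: Under H0 (random ordering), E[R] = 2*n_A*n_B/(n_A+n_B) + 1 = 2*8*8/16 + 1 = 9.0000.
        Var[R] = 2*n_A*n_B*(2*n_A*n_B - n_A - n_B) / ((n_A+n_B)^2 * (n_A+n_B-1)) = 14336/3840 = 3.7333.
        SD[R] = 1.9322.
Step 4: Continuity-corrected z = (R - 0.5 - E[R]) / SD[R] = (10 - 0.5 - 9.0000) / 1.9322 = 0.2588.
Step 5: Two-sided p-value via normal approximation = 2*(1 - Phi(|z|)) = 0.795809.
Step 6: alpha = 0.05. fail to reject H0.

R = 10, z = 0.2588, p = 0.795809, fail to reject H0.


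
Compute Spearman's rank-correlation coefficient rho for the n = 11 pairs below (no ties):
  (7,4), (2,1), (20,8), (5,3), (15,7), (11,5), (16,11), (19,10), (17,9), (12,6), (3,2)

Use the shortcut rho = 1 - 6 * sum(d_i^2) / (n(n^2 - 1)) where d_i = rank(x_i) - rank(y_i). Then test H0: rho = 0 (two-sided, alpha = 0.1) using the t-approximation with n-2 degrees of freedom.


Step 1: Rank x and y separately (midranks; no ties here).
rank(x): 7->4, 2->1, 20->11, 5->3, 15->7, 11->5, 16->8, 19->10, 17->9, 12->6, 3->2
rank(y): 4->4, 1->1, 8->8, 3->3, 7->7, 5->5, 11->11, 10->10, 9->9, 6->6, 2->2
Step 2: d_i = R_x(i) - R_y(i); compute d_i^2.
  (4-4)^2=0, (1-1)^2=0, (11-8)^2=9, (3-3)^2=0, (7-7)^2=0, (5-5)^2=0, (8-11)^2=9, (10-10)^2=0, (9-9)^2=0, (6-6)^2=0, (2-2)^2=0
sum(d^2) = 18.
Step 3: rho = 1 - 6*18 / (11*(11^2 - 1)) = 1 - 108/1320 = 0.918182.
Step 4: Under H0, t = rho * sqrt((n-2)/(1-rho^2)) = 6.9531 ~ t(9).
Step 5: Two-sided p-value from the t-distribution with 9 df = 0.000067.
Step 6: alpha = 0.1. reject H0.

rho = 0.9182, p = 0.000067, reject H0 at alpha = 0.1.


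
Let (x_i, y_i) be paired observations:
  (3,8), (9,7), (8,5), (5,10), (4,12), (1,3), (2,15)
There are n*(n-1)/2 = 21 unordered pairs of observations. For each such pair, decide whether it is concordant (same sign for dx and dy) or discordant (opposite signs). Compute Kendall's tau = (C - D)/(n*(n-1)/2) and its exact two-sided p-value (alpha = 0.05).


Step 1: Enumerate the 21 unordered pairs (i,j) with i<j and classify each by sign(x_j-x_i) * sign(y_j-y_i).
  (1,2):dx=+6,dy=-1->D; (1,3):dx=+5,dy=-3->D; (1,4):dx=+2,dy=+2->C; (1,5):dx=+1,dy=+4->C
  (1,6):dx=-2,dy=-5->C; (1,7):dx=-1,dy=+7->D; (2,3):dx=-1,dy=-2->C; (2,4):dx=-4,dy=+3->D
  (2,5):dx=-5,dy=+5->D; (2,6):dx=-8,dy=-4->C; (2,7):dx=-7,dy=+8->D; (3,4):dx=-3,dy=+5->D
  (3,5):dx=-4,dy=+7->D; (3,6):dx=-7,dy=-2->C; (3,7):dx=-6,dy=+10->D; (4,5):dx=-1,dy=+2->D
  (4,6):dx=-4,dy=-7->C; (4,7):dx=-3,dy=+5->D; (5,6):dx=-3,dy=-9->C; (5,7):dx=-2,dy=+3->D
  (6,7):dx=+1,dy=+12->C
Step 2: C = 9, D = 12, total pairs = 21.
Step 3: tau = (C - D)/(n(n-1)/2) = (9 - 12)/21 = -0.142857.
Step 4: Exact two-sided p-value (enumerate n! = 5040 permutations of y under H0): p = 0.772619.
Step 5: alpha = 0.05. fail to reject H0.

tau_b = -0.1429 (C=9, D=12), p = 0.772619, fail to reject H0.


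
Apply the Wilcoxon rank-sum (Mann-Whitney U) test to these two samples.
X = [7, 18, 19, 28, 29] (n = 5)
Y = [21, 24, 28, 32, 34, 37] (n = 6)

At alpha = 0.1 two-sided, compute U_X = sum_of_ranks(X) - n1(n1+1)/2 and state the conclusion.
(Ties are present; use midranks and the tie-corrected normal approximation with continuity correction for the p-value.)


Step 1: Combine and sort all 11 observations; assign midranks.
sorted (value, group): (7,X), (18,X), (19,X), (21,Y), (24,Y), (28,X), (28,Y), (29,X), (32,Y), (34,Y), (37,Y)
ranks: 7->1, 18->2, 19->3, 21->4, 24->5, 28->6.5, 28->6.5, 29->8, 32->9, 34->10, 37->11
Step 2: Rank sum for X: R1 = 1 + 2 + 3 + 6.5 + 8 = 20.5.
Step 3: U_X = R1 - n1(n1+1)/2 = 20.5 - 5*6/2 = 20.5 - 15 = 5.5.
       U_Y = n1*n2 - U_X = 30 - 5.5 = 24.5.
Step 4: Ties are present, so use the tie-corrected normal approximation (with continuity correction) for the p-value.
Step 5: p-value = 0.099576; compare to alpha = 0.1. reject H0.

U_X = 5.5, p = 0.099576, reject H0 at alpha = 0.1.


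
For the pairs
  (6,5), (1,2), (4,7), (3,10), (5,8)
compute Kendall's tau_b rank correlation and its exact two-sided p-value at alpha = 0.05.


Step 1: Enumerate the 10 unordered pairs (i,j) with i<j and classify each by sign(x_j-x_i) * sign(y_j-y_i).
  (1,2):dx=-5,dy=-3->C; (1,3):dx=-2,dy=+2->D; (1,4):dx=-3,dy=+5->D; (1,5):dx=-1,dy=+3->D
  (2,3):dx=+3,dy=+5->C; (2,4):dx=+2,dy=+8->C; (2,5):dx=+4,dy=+6->C; (3,4):dx=-1,dy=+3->D
  (3,5):dx=+1,dy=+1->C; (4,5):dx=+2,dy=-2->D
Step 2: C = 5, D = 5, total pairs = 10.
Step 3: tau = (C - D)/(n(n-1)/2) = (5 - 5)/10 = 0.000000.
Step 4: Exact two-sided p-value (enumerate n! = 120 permutations of y under H0): p = 1.000000.
Step 5: alpha = 0.05. fail to reject H0.

tau_b = 0.0000 (C=5, D=5), p = 1.000000, fail to reject H0.


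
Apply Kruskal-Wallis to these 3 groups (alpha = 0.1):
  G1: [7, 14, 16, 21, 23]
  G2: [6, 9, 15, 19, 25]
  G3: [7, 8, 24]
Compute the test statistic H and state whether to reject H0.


Step 1: Combine all N = 13 observations and assign midranks.
sorted (value, group, rank): (6,G2,1), (7,G1,2.5), (7,G3,2.5), (8,G3,4), (9,G2,5), (14,G1,6), (15,G2,7), (16,G1,8), (19,G2,9), (21,G1,10), (23,G1,11), (24,G3,12), (25,G2,13)
Step 2: Sum ranks within each group.
R_1 = 37.5 (n_1 = 5)
R_2 = 35 (n_2 = 5)
R_3 = 18.5 (n_3 = 3)
Step 3: H = 12/(N(N+1)) * sum(R_i^2/n_i) - 3(N+1)
     = 12/(13*14) * (37.5^2/5 + 35^2/5 + 18.5^2/3) - 3*14
     = 0.065934 * 640.333 - 42
     = 0.219780.
Step 4: Ties present; correction factor C = 1 - 6/(13^3 - 13) = 0.997253. Corrected H = 0.219780 / 0.997253 = 0.220386.
Step 5: Under H0, H ~ chi^2(2); p-value = 0.895661.
Step 6: alpha = 0.1. fail to reject H0.

H = 0.2204, df = 2, p = 0.895661, fail to reject H0.


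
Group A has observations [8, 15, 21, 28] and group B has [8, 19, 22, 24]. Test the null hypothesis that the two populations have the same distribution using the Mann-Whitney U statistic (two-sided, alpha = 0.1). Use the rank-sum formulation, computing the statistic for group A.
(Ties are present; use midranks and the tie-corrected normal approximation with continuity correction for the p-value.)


Step 1: Combine and sort all 8 observations; assign midranks.
sorted (value, group): (8,X), (8,Y), (15,X), (19,Y), (21,X), (22,Y), (24,Y), (28,X)
ranks: 8->1.5, 8->1.5, 15->3, 19->4, 21->5, 22->6, 24->7, 28->8
Step 2: Rank sum for X: R1 = 1.5 + 3 + 5 + 8 = 17.5.
Step 3: U_X = R1 - n1(n1+1)/2 = 17.5 - 4*5/2 = 17.5 - 10 = 7.5.
       U_Y = n1*n2 - U_X = 16 - 7.5 = 8.5.
Step 4: Ties are present, so use the tie-corrected normal approximation (with continuity correction) for the p-value.
Step 5: p-value = 1.000000; compare to alpha = 0.1. fail to reject H0.

U_X = 7.5, p = 1.000000, fail to reject H0 at alpha = 0.1.


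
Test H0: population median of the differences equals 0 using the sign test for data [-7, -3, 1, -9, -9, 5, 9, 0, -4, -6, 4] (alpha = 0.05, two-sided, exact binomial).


Step 1: Discard zero differences. Original n = 11; n_eff = number of nonzero differences = 10.
Nonzero differences (with sign): -7, -3, +1, -9, -9, +5, +9, -4, -6, +4
Step 2: Count signs: positive = 4, negative = 6.
Step 3: Under H0: P(positive) = 0.5, so the number of positives S ~ Bin(10, 0.5).
Step 4: Two-sided exact p-value = sum of Bin(10,0.5) probabilities at or below the observed probability = 0.753906.
Step 5: alpha = 0.05. fail to reject H0.

n_eff = 10, pos = 4, neg = 6, p = 0.753906, fail to reject H0.


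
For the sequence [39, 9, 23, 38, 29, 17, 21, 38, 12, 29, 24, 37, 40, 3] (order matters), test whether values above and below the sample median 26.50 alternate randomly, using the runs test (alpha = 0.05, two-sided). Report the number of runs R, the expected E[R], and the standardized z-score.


Step 1: Compute median = 26.50; label A = above, B = below.
Labels in order: ABBAABBABABAAB  (n_A = 7, n_B = 7)
Step 2: Count runs R = 10.
Step 3: Under H0 (random ordering), E[R] = 2*n_A*n_B/(n_A+n_B) + 1 = 2*7*7/14 + 1 = 8.0000.
        Var[R] = 2*n_A*n_B*(2*n_A*n_B - n_A - n_B) / ((n_A+n_B)^2 * (n_A+n_B-1)) = 8232/2548 = 3.2308.
        SD[R] = 1.7974.
Step 4: Continuity-corrected z = (R - 0.5 - E[R]) / SD[R] = (10 - 0.5 - 8.0000) / 1.7974 = 0.8345.
Step 5: Two-sided p-value via normal approximation = 2*(1 - Phi(|z|)) = 0.403986.
Step 6: alpha = 0.05. fail to reject H0.

R = 10, z = 0.8345, p = 0.403986, fail to reject H0.


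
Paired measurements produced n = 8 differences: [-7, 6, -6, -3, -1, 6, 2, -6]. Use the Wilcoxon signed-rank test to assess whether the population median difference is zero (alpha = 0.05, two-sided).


Step 1: Drop any zero differences (none here) and take |d_i|.
|d| = [7, 6, 6, 3, 1, 6, 2, 6]
Step 2: Midrank |d_i| (ties get averaged ranks).
ranks: |7|->8, |6|->5.5, |6|->5.5, |3|->3, |1|->1, |6|->5.5, |2|->2, |6|->5.5
Step 3: Attach original signs; sum ranks with positive sign and with negative sign.
W+ = 5.5 + 5.5 + 2 = 13
W- = 8 + 5.5 + 3 + 1 + 5.5 = 23
(Check: W+ + W- = 36 should equal n(n+1)/2 = 36.)
Step 4: Test statistic W = min(W+, W-) = 13.
Step 5: Ties in |d|, so use the tie-corrected normal approximation.
        E[W] = n(n+1)/4 = 8*9/4 = 18.
        Tie groups: |d|=6 (t=4); sum(t^3 - t) = 60.
        Var[W] = n(n+1)(2n+1)/24 - sum(t^3-t)/48 = 1224/24 - 60/48 = 49.75.
        z = (W - E[W]) / sqrt(Var[W]) = (13 - 18) / 7.0534 = -0.7089.
        Two-sided p = 2*Phi(z) = 0.478398.
Step 6: alpha = 0.05. fail to reject H0.

W+ = 13, W- = 23, W = min = 13, p = 0.478398, fail to reject H0.


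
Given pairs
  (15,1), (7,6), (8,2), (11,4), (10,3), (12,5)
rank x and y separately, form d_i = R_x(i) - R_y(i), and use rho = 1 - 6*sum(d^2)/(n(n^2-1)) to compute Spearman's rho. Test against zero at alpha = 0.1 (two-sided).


Step 1: Rank x and y separately (midranks; no ties here).
rank(x): 15->6, 7->1, 8->2, 11->4, 10->3, 12->5
rank(y): 1->1, 6->6, 2->2, 4->4, 3->3, 5->5
Step 2: d_i = R_x(i) - R_y(i); compute d_i^2.
  (6-1)^2=25, (1-6)^2=25, (2-2)^2=0, (4-4)^2=0, (3-3)^2=0, (5-5)^2=0
sum(d^2) = 50.
Step 3: rho = 1 - 6*50 / (6*(6^2 - 1)) = 1 - 300/210 = -0.428571.
Step 4: Under H0, t = rho * sqrt((n-2)/(1-rho^2)) = -0.9487 ~ t(4).
Step 5: Two-sided p-value from the t-distribution with 4 df = 0.396501.
Step 6: alpha = 0.1. fail to reject H0.

rho = -0.4286, p = 0.396501, fail to reject H0 at alpha = 0.1.


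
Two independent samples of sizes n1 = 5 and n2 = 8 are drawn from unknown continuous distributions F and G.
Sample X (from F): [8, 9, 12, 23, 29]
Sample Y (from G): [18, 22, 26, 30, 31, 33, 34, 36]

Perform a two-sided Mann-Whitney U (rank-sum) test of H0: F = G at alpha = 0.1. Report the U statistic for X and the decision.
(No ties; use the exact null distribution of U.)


Step 1: Combine and sort all 13 observations; assign midranks.
sorted (value, group): (8,X), (9,X), (12,X), (18,Y), (22,Y), (23,X), (26,Y), (29,X), (30,Y), (31,Y), (33,Y), (34,Y), (36,Y)
ranks: 8->1, 9->2, 12->3, 18->4, 22->5, 23->6, 26->7, 29->8, 30->9, 31->10, 33->11, 34->12, 36->13
Step 2: Rank sum for X: R1 = 1 + 2 + 3 + 6 + 8 = 20.
Step 3: U_X = R1 - n1(n1+1)/2 = 20 - 5*6/2 = 20 - 15 = 5.
       U_Y = n1*n2 - U_X = 40 - 5 = 35.
Step 4: No ties, so the exact null distribution of U (based on enumerating the C(13,5) = 1287 equally likely rank assignments) gives the two-sided p-value.
Step 5: p-value = 0.029526; compare to alpha = 0.1. reject H0.

U_X = 5, p = 0.029526, reject H0 at alpha = 0.1.


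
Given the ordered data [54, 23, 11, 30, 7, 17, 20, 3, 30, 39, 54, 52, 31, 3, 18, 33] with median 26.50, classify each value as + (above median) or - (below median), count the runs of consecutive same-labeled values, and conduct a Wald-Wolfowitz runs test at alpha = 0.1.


Step 1: Compute median = 26.50; label A = above, B = below.
Labels in order: ABBABBBBAAAAABBA  (n_A = 8, n_B = 8)
Step 2: Count runs R = 7.
Step 3: Under H0 (random ordering), E[R] = 2*n_A*n_B/(n_A+n_B) + 1 = 2*8*8/16 + 1 = 9.0000.
        Var[R] = 2*n_A*n_B*(2*n_A*n_B - n_A - n_B) / ((n_A+n_B)^2 * (n_A+n_B-1)) = 14336/3840 = 3.7333.
        SD[R] = 1.9322.
Step 4: Continuity-corrected z = (R + 0.5 - E[R]) / SD[R] = (7 + 0.5 - 9.0000) / 1.9322 = -0.7763.
Step 5: Two-sided p-value via normal approximation = 2*(1 - Phi(|z|)) = 0.437558.
Step 6: alpha = 0.1. fail to reject H0.

R = 7, z = -0.7763, p = 0.437558, fail to reject H0.


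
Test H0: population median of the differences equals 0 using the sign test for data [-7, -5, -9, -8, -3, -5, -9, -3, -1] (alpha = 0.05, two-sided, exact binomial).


Step 1: Discard zero differences. Original n = 9; n_eff = number of nonzero differences = 9.
Nonzero differences (with sign): -7, -5, -9, -8, -3, -5, -9, -3, -1
Step 2: Count signs: positive = 0, negative = 9.
Step 3: Under H0: P(positive) = 0.5, so the number of positives S ~ Bin(9, 0.5).
Step 4: Two-sided exact p-value = sum of Bin(9,0.5) probabilities at or below the observed probability = 0.003906.
Step 5: alpha = 0.05. reject H0.

n_eff = 9, pos = 0, neg = 9, p = 0.003906, reject H0.


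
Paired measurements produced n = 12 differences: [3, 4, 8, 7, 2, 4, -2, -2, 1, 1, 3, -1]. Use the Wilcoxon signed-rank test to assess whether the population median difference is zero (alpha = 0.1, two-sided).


Step 1: Drop any zero differences (none here) and take |d_i|.
|d| = [3, 4, 8, 7, 2, 4, 2, 2, 1, 1, 3, 1]
Step 2: Midrank |d_i| (ties get averaged ranks).
ranks: |3|->7.5, |4|->9.5, |8|->12, |7|->11, |2|->5, |4|->9.5, |2|->5, |2|->5, |1|->2, |1|->2, |3|->7.5, |1|->2
Step 3: Attach original signs; sum ranks with positive sign and with negative sign.
W+ = 7.5 + 9.5 + 12 + 11 + 5 + 9.5 + 2 + 2 + 7.5 = 66
W- = 5 + 5 + 2 = 12
(Check: W+ + W- = 78 should equal n(n+1)/2 = 78.)
Step 4: Test statistic W = min(W+, W-) = 12.
Step 5: Ties in |d|, so use the tie-corrected normal approximation.
        E[W] = n(n+1)/4 = 12*13/4 = 39.
        Tie groups: |d|=1 (t=3), |d|=2 (t=3), |d|=3 (t=2), |d|=4 (t=2); sum(t^3 - t) = 60.
        Var[W] = n(n+1)(2n+1)/24 - sum(t^3-t)/48 = 3900/24 - 60/48 = 161.25.
        z = (W - E[W]) / sqrt(Var[W]) = (12 - 39) / 12.6984 = -2.1262.
        Two-sided p = 2*Phi(z) = 0.033483.
Step 6: alpha = 0.1. reject H0.

W+ = 66, W- = 12, W = min = 12, p = 0.033483, reject H0.


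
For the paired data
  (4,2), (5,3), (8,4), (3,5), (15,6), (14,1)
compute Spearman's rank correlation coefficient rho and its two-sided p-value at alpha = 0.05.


Step 1: Rank x and y separately (midranks; no ties here).
rank(x): 4->2, 5->3, 8->4, 3->1, 15->6, 14->5
rank(y): 2->2, 3->3, 4->4, 5->5, 6->6, 1->1
Step 2: d_i = R_x(i) - R_y(i); compute d_i^2.
  (2-2)^2=0, (3-3)^2=0, (4-4)^2=0, (1-5)^2=16, (6-6)^2=0, (5-1)^2=16
sum(d^2) = 32.
Step 3: rho = 1 - 6*32 / (6*(6^2 - 1)) = 1 - 192/210 = 0.085714.
Step 4: Under H0, t = rho * sqrt((n-2)/(1-rho^2)) = 0.1721 ~ t(4).
Step 5: Two-sided p-value from the t-distribution with 4 df = 0.871743.
Step 6: alpha = 0.05. fail to reject H0.

rho = 0.0857, p = 0.871743, fail to reject H0 at alpha = 0.05.


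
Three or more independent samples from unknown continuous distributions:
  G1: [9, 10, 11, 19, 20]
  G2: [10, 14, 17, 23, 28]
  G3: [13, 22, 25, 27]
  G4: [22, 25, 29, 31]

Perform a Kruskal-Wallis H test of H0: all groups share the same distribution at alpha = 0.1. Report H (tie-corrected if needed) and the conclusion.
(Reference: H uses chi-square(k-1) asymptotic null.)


Step 1: Combine all N = 18 observations and assign midranks.
sorted (value, group, rank): (9,G1,1), (10,G1,2.5), (10,G2,2.5), (11,G1,4), (13,G3,5), (14,G2,6), (17,G2,7), (19,G1,8), (20,G1,9), (22,G3,10.5), (22,G4,10.5), (23,G2,12), (25,G3,13.5), (25,G4,13.5), (27,G3,15), (28,G2,16), (29,G4,17), (31,G4,18)
Step 2: Sum ranks within each group.
R_1 = 24.5 (n_1 = 5)
R_2 = 43.5 (n_2 = 5)
R_3 = 44 (n_3 = 4)
R_4 = 59 (n_4 = 4)
Step 3: H = 12/(N(N+1)) * sum(R_i^2/n_i) - 3(N+1)
     = 12/(18*19) * (24.5^2/5 + 43.5^2/5 + 44^2/4 + 59^2/4) - 3*19
     = 0.035088 * 1852.75 - 57
     = 8.008772.
Step 4: Ties present; correction factor C = 1 - 18/(18^3 - 18) = 0.996904. Corrected H = 8.008772 / 0.996904 = 8.033644.
Step 5: Under H0, H ~ chi^2(3); p-value = 0.045321.
Step 6: alpha = 0.1. reject H0.

H = 8.0336, df = 3, p = 0.045321, reject H0.


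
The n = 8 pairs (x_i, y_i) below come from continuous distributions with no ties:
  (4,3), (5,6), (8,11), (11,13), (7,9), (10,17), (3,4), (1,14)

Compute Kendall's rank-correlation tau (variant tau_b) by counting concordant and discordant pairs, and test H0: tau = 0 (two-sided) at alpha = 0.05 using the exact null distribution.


Step 1: Enumerate the 28 unordered pairs (i,j) with i<j and classify each by sign(x_j-x_i) * sign(y_j-y_i).
  (1,2):dx=+1,dy=+3->C; (1,3):dx=+4,dy=+8->C; (1,4):dx=+7,dy=+10->C; (1,5):dx=+3,dy=+6->C
  (1,6):dx=+6,dy=+14->C; (1,7):dx=-1,dy=+1->D; (1,8):dx=-3,dy=+11->D; (2,3):dx=+3,dy=+5->C
  (2,4):dx=+6,dy=+7->C; (2,5):dx=+2,dy=+3->C; (2,6):dx=+5,dy=+11->C; (2,7):dx=-2,dy=-2->C
  (2,8):dx=-4,dy=+8->D; (3,4):dx=+3,dy=+2->C; (3,5):dx=-1,dy=-2->C; (3,6):dx=+2,dy=+6->C
  (3,7):dx=-5,dy=-7->C; (3,8):dx=-7,dy=+3->D; (4,5):dx=-4,dy=-4->C; (4,6):dx=-1,dy=+4->D
  (4,7):dx=-8,dy=-9->C; (4,8):dx=-10,dy=+1->D; (5,6):dx=+3,dy=+8->C; (5,7):dx=-4,dy=-5->C
  (5,8):dx=-6,dy=+5->D; (6,7):dx=-7,dy=-13->C; (6,8):dx=-9,dy=-3->C; (7,8):dx=-2,dy=+10->D
Step 2: C = 20, D = 8, total pairs = 28.
Step 3: tau = (C - D)/(n(n-1)/2) = (20 - 8)/28 = 0.428571.
Step 4: Exact two-sided p-value (enumerate n! = 40320 permutations of y under H0): p = 0.178869.
Step 5: alpha = 0.05. fail to reject H0.

tau_b = 0.4286 (C=20, D=8), p = 0.178869, fail to reject H0.


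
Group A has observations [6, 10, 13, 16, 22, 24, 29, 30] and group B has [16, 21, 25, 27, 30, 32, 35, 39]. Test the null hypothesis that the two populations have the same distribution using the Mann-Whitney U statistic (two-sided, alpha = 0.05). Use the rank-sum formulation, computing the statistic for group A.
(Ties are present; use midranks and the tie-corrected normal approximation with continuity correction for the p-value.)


Step 1: Combine and sort all 16 observations; assign midranks.
sorted (value, group): (6,X), (10,X), (13,X), (16,X), (16,Y), (21,Y), (22,X), (24,X), (25,Y), (27,Y), (29,X), (30,X), (30,Y), (32,Y), (35,Y), (39,Y)
ranks: 6->1, 10->2, 13->3, 16->4.5, 16->4.5, 21->6, 22->7, 24->8, 25->9, 27->10, 29->11, 30->12.5, 30->12.5, 32->14, 35->15, 39->16
Step 2: Rank sum for X: R1 = 1 + 2 + 3 + 4.5 + 7 + 8 + 11 + 12.5 = 49.
Step 3: U_X = R1 - n1(n1+1)/2 = 49 - 8*9/2 = 49 - 36 = 13.
       U_Y = n1*n2 - U_X = 64 - 13 = 51.
Step 4: Ties are present, so use the tie-corrected normal approximation (with continuity correction) for the p-value.
Step 5: p-value = 0.051685; compare to alpha = 0.05. fail to reject H0.

U_X = 13, p = 0.051685, fail to reject H0 at alpha = 0.05.


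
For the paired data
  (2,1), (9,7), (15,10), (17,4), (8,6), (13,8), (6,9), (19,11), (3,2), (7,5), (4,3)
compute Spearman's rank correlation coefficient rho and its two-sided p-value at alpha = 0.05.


Step 1: Rank x and y separately (midranks; no ties here).
rank(x): 2->1, 9->7, 15->9, 17->10, 8->6, 13->8, 6->4, 19->11, 3->2, 7->5, 4->3
rank(y): 1->1, 7->7, 10->10, 4->4, 6->6, 8->8, 9->9, 11->11, 2->2, 5->5, 3->3
Step 2: d_i = R_x(i) - R_y(i); compute d_i^2.
  (1-1)^2=0, (7-7)^2=0, (9-10)^2=1, (10-4)^2=36, (6-6)^2=0, (8-8)^2=0, (4-9)^2=25, (11-11)^2=0, (2-2)^2=0, (5-5)^2=0, (3-3)^2=0
sum(d^2) = 62.
Step 3: rho = 1 - 6*62 / (11*(11^2 - 1)) = 1 - 372/1320 = 0.718182.
Step 4: Under H0, t = rho * sqrt((n-2)/(1-rho^2)) = 3.0963 ~ t(9).
Step 5: Two-sided p-value from the t-distribution with 9 df = 0.012800.
Step 6: alpha = 0.05. reject H0.

rho = 0.7182, p = 0.012800, reject H0 at alpha = 0.05.


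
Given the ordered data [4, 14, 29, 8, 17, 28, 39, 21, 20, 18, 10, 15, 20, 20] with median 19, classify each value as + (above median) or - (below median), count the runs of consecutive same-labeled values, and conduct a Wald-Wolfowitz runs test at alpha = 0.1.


Step 1: Compute median = 19; label A = above, B = below.
Labels in order: BBABBAAAABBBAA  (n_A = 7, n_B = 7)
Step 2: Count runs R = 6.
Step 3: Under H0 (random ordering), E[R] = 2*n_A*n_B/(n_A+n_B) + 1 = 2*7*7/14 + 1 = 8.0000.
        Var[R] = 2*n_A*n_B*(2*n_A*n_B - n_A - n_B) / ((n_A+n_B)^2 * (n_A+n_B-1)) = 8232/2548 = 3.2308.
        SD[R] = 1.7974.
Step 4: Continuity-corrected z = (R + 0.5 - E[R]) / SD[R] = (6 + 0.5 - 8.0000) / 1.7974 = -0.8345.
Step 5: Two-sided p-value via normal approximation = 2*(1 - Phi(|z|)) = 0.403986.
Step 6: alpha = 0.1. fail to reject H0.

R = 6, z = -0.8345, p = 0.403986, fail to reject H0.


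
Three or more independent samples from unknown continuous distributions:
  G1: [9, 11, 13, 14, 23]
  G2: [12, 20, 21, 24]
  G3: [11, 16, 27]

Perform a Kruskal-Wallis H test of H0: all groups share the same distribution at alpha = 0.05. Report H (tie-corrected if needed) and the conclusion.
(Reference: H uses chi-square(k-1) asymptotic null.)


Step 1: Combine all N = 12 observations and assign midranks.
sorted (value, group, rank): (9,G1,1), (11,G1,2.5), (11,G3,2.5), (12,G2,4), (13,G1,5), (14,G1,6), (16,G3,7), (20,G2,8), (21,G2,9), (23,G1,10), (24,G2,11), (27,G3,12)
Step 2: Sum ranks within each group.
R_1 = 24.5 (n_1 = 5)
R_2 = 32 (n_2 = 4)
R_3 = 21.5 (n_3 = 3)
Step 3: H = 12/(N(N+1)) * sum(R_i^2/n_i) - 3(N+1)
     = 12/(12*13) * (24.5^2/5 + 32^2/4 + 21.5^2/3) - 3*13
     = 0.076923 * 530.133 - 39
     = 1.779487.
Step 4: Ties present; correction factor C = 1 - 6/(12^3 - 12) = 0.996503. Corrected H = 1.779487 / 0.996503 = 1.785731.
Step 5: Under H0, H ~ chi^2(2); p-value = 0.409481.
Step 6: alpha = 0.05. fail to reject H0.

H = 1.7857, df = 2, p = 0.409481, fail to reject H0.


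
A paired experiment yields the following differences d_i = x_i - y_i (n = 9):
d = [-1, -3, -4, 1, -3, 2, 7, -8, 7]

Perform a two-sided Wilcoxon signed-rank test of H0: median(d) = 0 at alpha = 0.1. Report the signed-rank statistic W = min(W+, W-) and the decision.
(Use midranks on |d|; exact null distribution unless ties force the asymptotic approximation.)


Step 1: Drop any zero differences (none here) and take |d_i|.
|d| = [1, 3, 4, 1, 3, 2, 7, 8, 7]
Step 2: Midrank |d_i| (ties get averaged ranks).
ranks: |1|->1.5, |3|->4.5, |4|->6, |1|->1.5, |3|->4.5, |2|->3, |7|->7.5, |8|->9, |7|->7.5
Step 3: Attach original signs; sum ranks with positive sign and with negative sign.
W+ = 1.5 + 3 + 7.5 + 7.5 = 19.5
W- = 1.5 + 4.5 + 6 + 4.5 + 9 = 25.5
(Check: W+ + W- = 45 should equal n(n+1)/2 = 45.)
Step 4: Test statistic W = min(W+, W-) = 19.5.
Step 5: Ties in |d|, so use the tie-corrected normal approximation.
        E[W] = n(n+1)/4 = 9*10/4 = 22.5.
        Tie groups: |d|=1 (t=2), |d|=3 (t=2), |d|=7 (t=2); sum(t^3 - t) = 18.
        Var[W] = n(n+1)(2n+1)/24 - sum(t^3-t)/48 = 1710/24 - 18/48 = 70.875.
        z = (W - E[W]) / sqrt(Var[W]) = (19.5 - 22.5) / 8.4187 = -0.3563.
        Two-sided p = 2*Phi(z) = 0.721580.
Step 6: alpha = 0.1. fail to reject H0.

W+ = 19.5, W- = 25.5, W = min = 19.5, p = 0.721580, fail to reject H0.


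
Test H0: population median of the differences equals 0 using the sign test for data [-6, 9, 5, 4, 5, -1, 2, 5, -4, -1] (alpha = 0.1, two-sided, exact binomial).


Step 1: Discard zero differences. Original n = 10; n_eff = number of nonzero differences = 10.
Nonzero differences (with sign): -6, +9, +5, +4, +5, -1, +2, +5, -4, -1
Step 2: Count signs: positive = 6, negative = 4.
Step 3: Under H0: P(positive) = 0.5, so the number of positives S ~ Bin(10, 0.5).
Step 4: Two-sided exact p-value = sum of Bin(10,0.5) probabilities at or below the observed probability = 0.753906.
Step 5: alpha = 0.1. fail to reject H0.

n_eff = 10, pos = 6, neg = 4, p = 0.753906, fail to reject H0.


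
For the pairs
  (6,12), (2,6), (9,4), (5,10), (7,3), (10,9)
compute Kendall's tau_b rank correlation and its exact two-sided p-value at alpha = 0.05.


Step 1: Enumerate the 15 unordered pairs (i,j) with i<j and classify each by sign(x_j-x_i) * sign(y_j-y_i).
  (1,2):dx=-4,dy=-6->C; (1,3):dx=+3,dy=-8->D; (1,4):dx=-1,dy=-2->C; (1,5):dx=+1,dy=-9->D
  (1,6):dx=+4,dy=-3->D; (2,3):dx=+7,dy=-2->D; (2,4):dx=+3,dy=+4->C; (2,5):dx=+5,dy=-3->D
  (2,6):dx=+8,dy=+3->C; (3,4):dx=-4,dy=+6->D; (3,5):dx=-2,dy=-1->C; (3,6):dx=+1,dy=+5->C
  (4,5):dx=+2,dy=-7->D; (4,6):dx=+5,dy=-1->D; (5,6):dx=+3,dy=+6->C
Step 2: C = 7, D = 8, total pairs = 15.
Step 3: tau = (C - D)/(n(n-1)/2) = (7 - 8)/15 = -0.066667.
Step 4: Exact two-sided p-value (enumerate n! = 720 permutations of y under H0): p = 1.000000.
Step 5: alpha = 0.05. fail to reject H0.

tau_b = -0.0667 (C=7, D=8), p = 1.000000, fail to reject H0.


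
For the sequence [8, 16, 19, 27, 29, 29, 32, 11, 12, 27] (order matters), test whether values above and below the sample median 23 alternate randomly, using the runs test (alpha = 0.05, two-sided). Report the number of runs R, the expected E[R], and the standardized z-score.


Step 1: Compute median = 23; label A = above, B = below.
Labels in order: BBBAAAABBA  (n_A = 5, n_B = 5)
Step 2: Count runs R = 4.
Step 3: Under H0 (random ordering), E[R] = 2*n_A*n_B/(n_A+n_B) + 1 = 2*5*5/10 + 1 = 6.0000.
        Var[R] = 2*n_A*n_B*(2*n_A*n_B - n_A - n_B) / ((n_A+n_B)^2 * (n_A+n_B-1)) = 2000/900 = 2.2222.
        SD[R] = 1.4907.
Step 4: Continuity-corrected z = (R + 0.5 - E[R]) / SD[R] = (4 + 0.5 - 6.0000) / 1.4907 = -1.0062.
Step 5: Two-sided p-value via normal approximation = 2*(1 - Phi(|z|)) = 0.314305.
Step 6: alpha = 0.05. fail to reject H0.

R = 4, z = -1.0062, p = 0.314305, fail to reject H0.


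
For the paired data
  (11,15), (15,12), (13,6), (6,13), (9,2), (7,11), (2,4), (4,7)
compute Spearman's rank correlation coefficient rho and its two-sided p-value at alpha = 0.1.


Step 1: Rank x and y separately (midranks; no ties here).
rank(x): 11->6, 15->8, 13->7, 6->3, 9->5, 7->4, 2->1, 4->2
rank(y): 15->8, 12->6, 6->3, 13->7, 2->1, 11->5, 4->2, 7->4
Step 2: d_i = R_x(i) - R_y(i); compute d_i^2.
  (6-8)^2=4, (8-6)^2=4, (7-3)^2=16, (3-7)^2=16, (5-1)^2=16, (4-5)^2=1, (1-2)^2=1, (2-4)^2=4
sum(d^2) = 62.
Step 3: rho = 1 - 6*62 / (8*(8^2 - 1)) = 1 - 372/504 = 0.261905.
Step 4: Under H0, t = rho * sqrt((n-2)/(1-rho^2)) = 0.6647 ~ t(6).
Step 5: Two-sided p-value from the t-distribution with 6 df = 0.530923.
Step 6: alpha = 0.1. fail to reject H0.

rho = 0.2619, p = 0.530923, fail to reject H0 at alpha = 0.1.


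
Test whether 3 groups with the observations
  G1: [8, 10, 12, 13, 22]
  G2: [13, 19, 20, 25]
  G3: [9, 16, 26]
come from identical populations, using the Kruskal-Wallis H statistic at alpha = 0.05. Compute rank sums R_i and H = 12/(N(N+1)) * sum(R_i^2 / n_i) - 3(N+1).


Step 1: Combine all N = 12 observations and assign midranks.
sorted (value, group, rank): (8,G1,1), (9,G3,2), (10,G1,3), (12,G1,4), (13,G1,5.5), (13,G2,5.5), (16,G3,7), (19,G2,8), (20,G2,9), (22,G1,10), (25,G2,11), (26,G3,12)
Step 2: Sum ranks within each group.
R_1 = 23.5 (n_1 = 5)
R_2 = 33.5 (n_2 = 4)
R_3 = 21 (n_3 = 3)
Step 3: H = 12/(N(N+1)) * sum(R_i^2/n_i) - 3(N+1)
     = 12/(12*13) * (23.5^2/5 + 33.5^2/4 + 21^2/3) - 3*13
     = 0.076923 * 538.013 - 39
     = 2.385577.
Step 4: Ties present; correction factor C = 1 - 6/(12^3 - 12) = 0.996503. Corrected H = 2.385577 / 0.996503 = 2.393947.
Step 5: Under H0, H ~ chi^2(2); p-value = 0.302107.
Step 6: alpha = 0.05. fail to reject H0.

H = 2.3939, df = 2, p = 0.302107, fail to reject H0.


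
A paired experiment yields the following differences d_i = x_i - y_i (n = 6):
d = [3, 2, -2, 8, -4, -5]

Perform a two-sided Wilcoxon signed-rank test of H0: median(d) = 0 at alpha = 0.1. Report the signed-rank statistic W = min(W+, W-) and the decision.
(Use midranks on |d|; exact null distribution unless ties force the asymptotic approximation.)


Step 1: Drop any zero differences (none here) and take |d_i|.
|d| = [3, 2, 2, 8, 4, 5]
Step 2: Midrank |d_i| (ties get averaged ranks).
ranks: |3|->3, |2|->1.5, |2|->1.5, |8|->6, |4|->4, |5|->5
Step 3: Attach original signs; sum ranks with positive sign and with negative sign.
W+ = 3 + 1.5 + 6 = 10.5
W- = 1.5 + 4 + 5 = 10.5
(Check: W+ + W- = 21 should equal n(n+1)/2 = 21.)
Step 4: Test statistic W = min(W+, W-) = 10.5.
Step 5: Ties in |d|, so use the tie-corrected normal approximation.
        E[W] = n(n+1)/4 = 6*7/4 = 10.5.
        Tie groups: |d|=2 (t=2); sum(t^3 - t) = 6.
        Var[W] = n(n+1)(2n+1)/24 - sum(t^3-t)/48 = 546/24 - 6/48 = 22.625.
        z = (W - E[W]) / sqrt(Var[W]) = (10.5 - 10.5) / 4.7566 = 0.0000.
        Two-sided p = 2*Phi(z) = 1.000000.
Step 6: alpha = 0.1. fail to reject H0.

W+ = 10.5, W- = 10.5, W = min = 10.5, p = 1.000000, fail to reject H0.


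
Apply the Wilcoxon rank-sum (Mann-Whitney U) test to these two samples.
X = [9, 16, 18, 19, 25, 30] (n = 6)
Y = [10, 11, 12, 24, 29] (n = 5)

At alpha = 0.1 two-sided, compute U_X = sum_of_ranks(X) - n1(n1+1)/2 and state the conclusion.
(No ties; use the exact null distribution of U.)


Step 1: Combine and sort all 11 observations; assign midranks.
sorted (value, group): (9,X), (10,Y), (11,Y), (12,Y), (16,X), (18,X), (19,X), (24,Y), (25,X), (29,Y), (30,X)
ranks: 9->1, 10->2, 11->3, 12->4, 16->5, 18->6, 19->7, 24->8, 25->9, 29->10, 30->11
Step 2: Rank sum for X: R1 = 1 + 5 + 6 + 7 + 9 + 11 = 39.
Step 3: U_X = R1 - n1(n1+1)/2 = 39 - 6*7/2 = 39 - 21 = 18.
       U_Y = n1*n2 - U_X = 30 - 18 = 12.
Step 4: No ties, so the exact null distribution of U (based on enumerating the C(11,6) = 462 equally likely rank assignments) gives the two-sided p-value.
Step 5: p-value = 0.662338; compare to alpha = 0.1. fail to reject H0.

U_X = 18, p = 0.662338, fail to reject H0 at alpha = 0.1.


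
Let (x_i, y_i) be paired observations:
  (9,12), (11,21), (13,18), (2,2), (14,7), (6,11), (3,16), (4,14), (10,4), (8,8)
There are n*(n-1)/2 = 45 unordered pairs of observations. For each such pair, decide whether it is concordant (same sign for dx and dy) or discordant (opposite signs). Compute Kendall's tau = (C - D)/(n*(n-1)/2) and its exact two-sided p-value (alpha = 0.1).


Step 1: Enumerate the 45 unordered pairs (i,j) with i<j and classify each by sign(x_j-x_i) * sign(y_j-y_i).
  (1,2):dx=+2,dy=+9->C; (1,3):dx=+4,dy=+6->C; (1,4):dx=-7,dy=-10->C; (1,5):dx=+5,dy=-5->D
  (1,6):dx=-3,dy=-1->C; (1,7):dx=-6,dy=+4->D; (1,8):dx=-5,dy=+2->D; (1,9):dx=+1,dy=-8->D
  (1,10):dx=-1,dy=-4->C; (2,3):dx=+2,dy=-3->D; (2,4):dx=-9,dy=-19->C; (2,5):dx=+3,dy=-14->D
  (2,6):dx=-5,dy=-10->C; (2,7):dx=-8,dy=-5->C; (2,8):dx=-7,dy=-7->C; (2,9):dx=-1,dy=-17->C
  (2,10):dx=-3,dy=-13->C; (3,4):dx=-11,dy=-16->C; (3,5):dx=+1,dy=-11->D; (3,6):dx=-7,dy=-7->C
  (3,7):dx=-10,dy=-2->C; (3,8):dx=-9,dy=-4->C; (3,9):dx=-3,dy=-14->C; (3,10):dx=-5,dy=-10->C
  (4,5):dx=+12,dy=+5->C; (4,6):dx=+4,dy=+9->C; (4,7):dx=+1,dy=+14->C; (4,8):dx=+2,dy=+12->C
  (4,9):dx=+8,dy=+2->C; (4,10):dx=+6,dy=+6->C; (5,6):dx=-8,dy=+4->D; (5,7):dx=-11,dy=+9->D
  (5,8):dx=-10,dy=+7->D; (5,9):dx=-4,dy=-3->C; (5,10):dx=-6,dy=+1->D; (6,7):dx=-3,dy=+5->D
  (6,8):dx=-2,dy=+3->D; (6,9):dx=+4,dy=-7->D; (6,10):dx=+2,dy=-3->D; (7,8):dx=+1,dy=-2->D
  (7,9):dx=+7,dy=-12->D; (7,10):dx=+5,dy=-8->D; (8,9):dx=+6,dy=-10->D; (8,10):dx=+4,dy=-6->D
  (9,10):dx=-2,dy=+4->D
Step 2: C = 24, D = 21, total pairs = 45.
Step 3: tau = (C - D)/(n(n-1)/2) = (24 - 21)/45 = 0.066667.
Step 4: Exact two-sided p-value (enumerate n! = 3628800 permutations of y under H0): p = 0.861801.
Step 5: alpha = 0.1. fail to reject H0.

tau_b = 0.0667 (C=24, D=21), p = 0.861801, fail to reject H0.


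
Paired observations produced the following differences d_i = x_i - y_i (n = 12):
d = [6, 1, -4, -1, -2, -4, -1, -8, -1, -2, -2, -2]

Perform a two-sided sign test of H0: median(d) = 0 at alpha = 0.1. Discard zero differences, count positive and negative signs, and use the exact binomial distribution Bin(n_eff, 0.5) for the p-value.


Step 1: Discard zero differences. Original n = 12; n_eff = number of nonzero differences = 12.
Nonzero differences (with sign): +6, +1, -4, -1, -2, -4, -1, -8, -1, -2, -2, -2
Step 2: Count signs: positive = 2, negative = 10.
Step 3: Under H0: P(positive) = 0.5, so the number of positives S ~ Bin(12, 0.5).
Step 4: Two-sided exact p-value = sum of Bin(12,0.5) probabilities at or below the observed probability = 0.038574.
Step 5: alpha = 0.1. reject H0.

n_eff = 12, pos = 2, neg = 10, p = 0.038574, reject H0.


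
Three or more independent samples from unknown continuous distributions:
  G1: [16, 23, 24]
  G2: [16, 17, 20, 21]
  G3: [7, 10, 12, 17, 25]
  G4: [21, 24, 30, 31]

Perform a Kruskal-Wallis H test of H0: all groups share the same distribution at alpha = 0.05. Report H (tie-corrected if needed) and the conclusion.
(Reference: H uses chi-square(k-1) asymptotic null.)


Step 1: Combine all N = 16 observations and assign midranks.
sorted (value, group, rank): (7,G3,1), (10,G3,2), (12,G3,3), (16,G1,4.5), (16,G2,4.5), (17,G2,6.5), (17,G3,6.5), (20,G2,8), (21,G2,9.5), (21,G4,9.5), (23,G1,11), (24,G1,12.5), (24,G4,12.5), (25,G3,14), (30,G4,15), (31,G4,16)
Step 2: Sum ranks within each group.
R_1 = 28 (n_1 = 3)
R_2 = 28.5 (n_2 = 4)
R_3 = 26.5 (n_3 = 5)
R_4 = 53 (n_4 = 4)
Step 3: H = 12/(N(N+1)) * sum(R_i^2/n_i) - 3(N+1)
     = 12/(16*17) * (28^2/3 + 28.5^2/4 + 26.5^2/5 + 53^2/4) - 3*17
     = 0.044118 * 1307.1 - 51
     = 6.665993.
Step 4: Ties present; correction factor C = 1 - 24/(16^3 - 16) = 0.994118. Corrected H = 6.665993 / 0.994118 = 6.705436.
Step 5: Under H0, H ~ chi^2(3); p-value = 0.081903.
Step 6: alpha = 0.05. fail to reject H0.

H = 6.7054, df = 3, p = 0.081903, fail to reject H0.
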